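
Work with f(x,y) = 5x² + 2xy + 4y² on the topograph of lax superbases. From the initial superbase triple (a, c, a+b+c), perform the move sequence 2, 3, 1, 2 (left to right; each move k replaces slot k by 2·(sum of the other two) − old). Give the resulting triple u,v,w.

start (5,4,11) = (f(1,0),f(0,1),f(1,1))
replace slot 2: 2·(5+11) − 4 = 28 → (5,28,11)
replace slot 3: 2·(5+28) − 11 = 55 → (5,28,55)
replace slot 1: 2·(28+55) − 5 = 161 → (161,28,55)
replace slot 2: 2·(161+55) − 28 = 404 → (161,404,55)

161,404,55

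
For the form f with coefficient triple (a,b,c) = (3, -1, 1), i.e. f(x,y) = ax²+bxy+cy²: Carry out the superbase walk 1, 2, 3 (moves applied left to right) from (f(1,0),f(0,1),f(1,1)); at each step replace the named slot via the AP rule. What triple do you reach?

start (3,1,3) = (f(1,0),f(0,1),f(1,1))
replace slot 1: 2·(1+3) − 3 = 5 → (5,1,3)
replace slot 2: 2·(5+3) − 1 = 15 → (5,15,3)
replace slot 3: 2·(5+15) − 3 = 37 → (5,15,37)

5,15,37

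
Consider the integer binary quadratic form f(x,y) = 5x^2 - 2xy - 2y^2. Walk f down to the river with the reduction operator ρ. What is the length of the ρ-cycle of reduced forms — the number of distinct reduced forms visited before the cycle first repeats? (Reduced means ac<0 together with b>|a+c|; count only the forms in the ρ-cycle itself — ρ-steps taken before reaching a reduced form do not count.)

D = 44, ⌊√D⌋ = 6
descent: ρ → (-2,6,1)  [lands on river]
river: ρ → (1,6,-2)
ρ-cycle length = 2 (tail of 1 descent step not counted)

2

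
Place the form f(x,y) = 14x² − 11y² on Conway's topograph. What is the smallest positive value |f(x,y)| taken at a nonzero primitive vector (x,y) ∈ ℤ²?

descent: ρ → (-11,22,3)  [lands on river]
river: ρ → (3,20,-18)
river: ρ → (-18,16,5)
river: ρ → (5,24,-2)
river: ρ → (-2,24,5)
river: ρ → (5,16,-18)
river: ρ → (-18,20,3)
river: ρ → (3,22,-11)
closes: descent 1, river 8
min |a| on river = 2

2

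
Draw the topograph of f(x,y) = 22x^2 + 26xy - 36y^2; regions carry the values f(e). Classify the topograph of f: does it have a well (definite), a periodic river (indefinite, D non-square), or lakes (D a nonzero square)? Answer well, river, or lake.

D = b²−4ac = 26² − 4·22·(-36) = 3844
D = 62² is a perfect square ⇒ form factors over ℤ ⇒ lakes

lake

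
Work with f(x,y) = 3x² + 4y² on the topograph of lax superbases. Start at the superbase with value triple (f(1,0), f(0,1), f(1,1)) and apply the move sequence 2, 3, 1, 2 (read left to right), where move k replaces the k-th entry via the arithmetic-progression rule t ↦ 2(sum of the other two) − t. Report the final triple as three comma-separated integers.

start (3,4,7) = (f(1,0),f(0,1),f(1,1))
replace slot 2: 2·(3+7) − 4 = 16 → (3,16,7)
replace slot 3: 2·(3+16) − 7 = 31 → (3,16,31)
replace slot 1: 2·(16+31) − 3 = 91 → (91,16,31)
replace slot 2: 2·(91+31) − 16 = 228 → (91,228,31)

91,228,31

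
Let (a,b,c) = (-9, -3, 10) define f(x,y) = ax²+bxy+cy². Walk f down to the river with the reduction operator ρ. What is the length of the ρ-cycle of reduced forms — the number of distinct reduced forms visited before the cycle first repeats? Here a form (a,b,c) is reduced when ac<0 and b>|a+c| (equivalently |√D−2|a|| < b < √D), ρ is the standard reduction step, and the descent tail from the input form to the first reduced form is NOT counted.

D = 369, ⌊√D⌋ = 19
descent: ρ → (10,3,-9)  [lands on river]
river: ρ → (-9,15,4)
river: ρ → (4,17,-5)
river: ρ → (-5,13,10)
river: ρ → (10,7,-8)
river: ρ → (-8,9,9)
river: ρ → (9,9,-8)
river: ρ → (-8,7,10)
river: ρ → (10,13,-5)
river: ρ → (-5,17,4)
river: ρ → (4,15,-9)
river: ρ → (-9,3,10)
river: ρ → (10,17,-2)
river: ρ → (-2,19,1)
river: ρ → (1,19,-2)
river: ρ → (-2,17,10)
ρ-cycle length = 16 (tail of 1 descent step not counted)

16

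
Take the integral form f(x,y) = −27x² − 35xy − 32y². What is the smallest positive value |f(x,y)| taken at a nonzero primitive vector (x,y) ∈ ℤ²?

translate: b→-19 (≡35 mod 54), so (27,35,32)→(27,-19,24)
flip: (27,-19,24)→(24,19,27)
reduced (well bottom): (24,19,27) with a≤c, −a<b≤a
well minimum |f| = |-24| = 24 (negative-definite)

24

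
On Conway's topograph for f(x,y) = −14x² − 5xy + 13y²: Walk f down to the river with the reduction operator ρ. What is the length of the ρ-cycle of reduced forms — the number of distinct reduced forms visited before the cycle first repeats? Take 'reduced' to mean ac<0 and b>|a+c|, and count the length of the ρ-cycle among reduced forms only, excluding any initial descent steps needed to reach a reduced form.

D = 753, ⌊√D⌋ = 27
descent: ρ → (13,5,-14)  [lands on river]
river: ρ → (-14,23,4)
river: ρ → (4,25,-8)
river: ρ → (-8,23,7)
river: ρ → (7,19,-14)
river: ρ → (-14,9,12)
river: ρ → (12,15,-11)
river: ρ → (-11,7,16)
river: ρ → (16,25,-2)
river: ρ → (-2,27,3)
river: ρ → (3,27,-2)
river: ρ → (-2,25,16)
river: ρ → (16,7,-11)
river: ρ → (-11,15,12)
river: ρ → (12,9,-14)
river: ρ → (-14,19,7)
river: ρ → (7,23,-8)
river: ρ → (-8,25,4)
river: ρ → (4,23,-14)
river: ρ → (-14,5,13)
river: ρ → (13,21,-6)
river: ρ → (-6,27,1)
river: ρ → (1,27,-6)
river: ρ → (-6,21,13)
ρ-cycle length = 24 (tail of 1 descent step not counted)

24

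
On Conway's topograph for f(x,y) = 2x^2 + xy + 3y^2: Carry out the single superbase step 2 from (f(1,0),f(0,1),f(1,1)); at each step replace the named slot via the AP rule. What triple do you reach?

start (2,3,6) = (f(1,0),f(0,1),f(1,1))
replace slot 2: 2·(2+6) − 3 = 13 → (2,13,6)

2,13,6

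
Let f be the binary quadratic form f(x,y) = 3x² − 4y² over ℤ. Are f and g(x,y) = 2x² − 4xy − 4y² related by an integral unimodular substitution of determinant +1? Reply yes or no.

D₁ = 48, D₂ = 48
river cycle of f (length 2): (3, 6, -1), (-1, 6, 3)
river cycle of g (length 2): (-4, 4, 2), (2, 4, -4)
cycles differ ⇒ inequivalent

no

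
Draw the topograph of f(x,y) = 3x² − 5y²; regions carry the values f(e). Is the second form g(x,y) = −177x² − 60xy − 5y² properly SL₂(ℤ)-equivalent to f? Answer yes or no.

D₁ = 60, D₂ = 60
river cycle of f (length 2): (3, 6, -2), (-2, 6, 3)
river cycle of g (length 2): (3, 6, -2), (-2, 6, 3)
cycles coincide ⇒ equivalent

yes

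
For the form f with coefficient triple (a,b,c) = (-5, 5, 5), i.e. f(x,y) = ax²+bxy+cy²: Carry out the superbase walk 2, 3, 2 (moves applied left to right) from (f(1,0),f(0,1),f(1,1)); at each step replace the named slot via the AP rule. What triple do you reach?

start (-5,5,5) = (f(1,0),f(0,1),f(1,1))
replace slot 2: 2·((-5)+5) − 5 = -5 → (-5,-5,5)
replace slot 3: 2·((-5)+(-5)) − 5 = -25 → (-5,-5,-25)
replace slot 2: 2·((-5)+(-25)) − (-5) = -55 → (-5,-55,-25)

-5,-55,-25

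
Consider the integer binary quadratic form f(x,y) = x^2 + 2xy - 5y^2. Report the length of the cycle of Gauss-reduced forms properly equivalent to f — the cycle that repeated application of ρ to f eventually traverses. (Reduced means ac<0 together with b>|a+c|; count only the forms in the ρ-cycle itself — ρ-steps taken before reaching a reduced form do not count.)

D = 24, ⌊√D⌋ = 4
descent: ρ → (-5,-2,1)
descent: ρ → (1,4,-2)  [lands on river]
river: ρ → (-2,4,1)
ρ-cycle length = 2 (tail of 2 descent steps not counted)

2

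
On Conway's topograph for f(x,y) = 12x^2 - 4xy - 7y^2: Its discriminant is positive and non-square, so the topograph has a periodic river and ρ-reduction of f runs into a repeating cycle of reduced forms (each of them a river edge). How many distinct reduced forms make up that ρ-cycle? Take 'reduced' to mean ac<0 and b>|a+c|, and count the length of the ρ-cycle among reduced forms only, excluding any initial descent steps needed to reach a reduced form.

D = 352, ⌊√D⌋ = 18
descent: ρ → (-7,18,1)  [lands on river]
river: ρ → (1,18,-7)
river: ρ → (-7,10,9)
river: ρ → (9,8,-8)
river: ρ → (-8,8,9)
river: ρ → (9,10,-7)
ρ-cycle length = 6 (tail of 1 descent step not counted)

6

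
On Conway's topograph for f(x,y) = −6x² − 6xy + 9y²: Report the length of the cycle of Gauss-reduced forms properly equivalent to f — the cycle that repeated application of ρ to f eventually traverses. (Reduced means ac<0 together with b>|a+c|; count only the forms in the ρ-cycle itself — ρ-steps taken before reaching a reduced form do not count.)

D = 252, ⌊√D⌋ = 15
descent: ρ → (9,6,-6)  [lands on river]
river: ρ → (-6,6,9)
river: ρ → (9,12,-3)
river: ρ → (-3,12,9)
ρ-cycle length = 4 (tail of 1 descent step not counted)

4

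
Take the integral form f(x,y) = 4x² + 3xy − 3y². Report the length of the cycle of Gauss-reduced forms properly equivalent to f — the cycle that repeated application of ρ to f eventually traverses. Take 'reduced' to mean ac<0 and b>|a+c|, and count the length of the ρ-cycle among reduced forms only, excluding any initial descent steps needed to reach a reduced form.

D = 57, ⌊√D⌋ = 7
river: ρ → (-3,3,4)
river: ρ → (4,5,-2)
river: ρ → (-2,7,1)
river: ρ → (1,7,-2)
river: ρ → (-2,5,4)
river: ρ → (4,3,-3)
ρ-cycle length = 6 (tail of 0 descent steps not counted)

6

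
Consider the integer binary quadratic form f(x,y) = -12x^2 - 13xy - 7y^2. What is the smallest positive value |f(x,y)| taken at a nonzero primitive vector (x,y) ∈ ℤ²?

translate: b→-11 (≡13 mod 24), so (12,13,7)→(12,-11,6)
flip: (12,-11,6)→(6,11,12)
translate: b→-1 (≡11 mod 12), so (6,11,12)→(6,-1,7)
reduced (well bottom): (6,-1,7) with a≤c, −a<b≤a
well minimum |f| = |-6| = 6 (negative-definite)

6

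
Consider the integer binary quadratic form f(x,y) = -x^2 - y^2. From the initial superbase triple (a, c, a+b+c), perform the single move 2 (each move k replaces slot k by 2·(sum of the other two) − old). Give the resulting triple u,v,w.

start (-1,-1,-2) = (f(1,0),f(0,1),f(1,1))
replace slot 2: 2·((-1)+(-2)) − (-1) = -5 → (-1,-5,-2)

-1,-5,-2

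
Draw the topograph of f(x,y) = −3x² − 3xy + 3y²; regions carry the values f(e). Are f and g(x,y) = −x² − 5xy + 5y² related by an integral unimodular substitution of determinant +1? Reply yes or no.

D₁ = 45, D₂ = 45
river cycle of f (length 2): (3, 3, -3), (-3, 3, 3)
river cycle of g (length 2): (5, 5, -1), (-1, 5, 5)
cycles differ ⇒ inequivalent

no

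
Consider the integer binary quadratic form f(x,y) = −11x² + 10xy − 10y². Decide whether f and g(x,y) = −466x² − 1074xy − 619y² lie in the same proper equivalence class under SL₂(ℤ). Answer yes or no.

D₁ = -340, D₂ = -340
f is negative-definite; reduce −f:
−f: flip: (11,-10,10)→(10,10,11)
−f: reduced (well bottom): (10,10,11) with a≤c, −a<b≤a
flip sign back: reduced form of f is (-10,-10,-11)
g is negative-definite; reduce −g:
−g: translate: b→142 (≡1074 mod 932), so (466,1074,619)→(466,142,11)
−g: flip: (466,142,11)→(11,-142,466)
−g: translate: b→-10 (≡-142 mod 22), so (11,-142,466)→(11,-10,10)
−g: flip: (11,-10,10)→(10,10,11)
−g: reduced (well bottom): (10,10,11) with a≤c, −a<b≤a
flip sign back: reduced form of g is (-10,-10,-11)
reduced forms (-10, -10, -11) vs (-10, -10, -11) ⇒ equivalent

yes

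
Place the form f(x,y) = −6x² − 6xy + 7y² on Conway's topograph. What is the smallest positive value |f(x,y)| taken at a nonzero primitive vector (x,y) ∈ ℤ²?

descent: ρ → (7,6,-6)  [lands on river]
river: ρ → (-6,6,7)
river: ρ → (7,8,-5)
river: ρ → (-5,12,3)
river: ρ → (3,12,-5)
river: ρ → (-5,8,7)
closes: descent 1, river 6
min |a| on river = 3

3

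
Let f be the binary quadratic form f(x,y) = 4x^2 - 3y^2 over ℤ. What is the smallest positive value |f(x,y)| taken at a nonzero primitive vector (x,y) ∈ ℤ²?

descent: ρ → (-3,6,1)  [lands on river]
river: ρ → (1,6,-3)
closes: descent 1, river 2
min |a| on river = 1

1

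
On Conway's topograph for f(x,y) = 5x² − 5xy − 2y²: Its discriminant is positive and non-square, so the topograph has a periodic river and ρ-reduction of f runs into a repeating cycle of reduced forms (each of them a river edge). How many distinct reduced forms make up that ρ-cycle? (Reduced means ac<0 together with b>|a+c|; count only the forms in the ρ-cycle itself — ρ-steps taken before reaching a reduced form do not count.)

D = 65, ⌊√D⌋ = 8
descent: ρ → (-2,5,5)  [lands on river]
river: ρ → (5,5,-2)
river: ρ → (-2,7,2)
river: ρ → (2,5,-5)
river: ρ → (-5,5,2)
river: ρ → (2,7,-2)
ρ-cycle length = 6 (tail of 1 descent step not counted)

6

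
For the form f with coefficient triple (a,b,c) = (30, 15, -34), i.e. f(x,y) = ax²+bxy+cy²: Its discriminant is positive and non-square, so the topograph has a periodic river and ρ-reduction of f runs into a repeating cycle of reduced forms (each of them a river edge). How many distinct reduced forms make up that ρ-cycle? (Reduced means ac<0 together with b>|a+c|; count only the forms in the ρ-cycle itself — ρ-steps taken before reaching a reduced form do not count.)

D = 4305, ⌊√D⌋ = 65
river: ρ → (-34,53,11)
river: ρ → (11,57,-24)
river: ρ → (-24,39,29)
river: ρ → (29,19,-34)
river: ρ → (-34,49,14)
river: ρ → (14,63,-6)
river: ρ → (-6,57,44)
river: ρ → (44,31,-19)
river: ρ → (-19,45,30)
river: ρ → (30,15,-34)
ρ-cycle length = 10 (tail of 0 descent steps not counted)

10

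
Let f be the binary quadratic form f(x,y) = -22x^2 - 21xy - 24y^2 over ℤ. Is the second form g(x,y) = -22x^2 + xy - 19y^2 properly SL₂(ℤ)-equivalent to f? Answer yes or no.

D₁ = -1671, D₂ = -1671
f is negative-definite; reduce −f:
−f: reduced (well bottom): (22,21,24) with a≤c, −a<b≤a
flip sign back: reduced form of f is (-22,-21,-24)
g is negative-definite; reduce −g:
−g: flip: (22,-1,19)→(19,1,22)
−g: reduced (well bottom): (19,1,22) with a≤c, −a<b≤a
flip sign back: reduced form of g is (-19,-1,-22)
reduced forms (-22, -21, -24) vs (-19, -1, -22) ⇒ inequivalent

no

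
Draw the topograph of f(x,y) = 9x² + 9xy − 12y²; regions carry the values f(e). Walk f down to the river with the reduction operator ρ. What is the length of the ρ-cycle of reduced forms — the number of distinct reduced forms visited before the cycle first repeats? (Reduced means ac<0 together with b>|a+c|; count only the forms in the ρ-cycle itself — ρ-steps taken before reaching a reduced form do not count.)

D = 513, ⌊√D⌋ = 22
river: ρ → (-12,15,6)
river: ρ → (6,21,-3)
river: ρ → (-3,21,6)
river: ρ → (6,15,-12)
river: ρ → (-12,9,9)
river: ρ → (9,9,-12)
ρ-cycle length = 6 (tail of 0 descent steps not counted)

6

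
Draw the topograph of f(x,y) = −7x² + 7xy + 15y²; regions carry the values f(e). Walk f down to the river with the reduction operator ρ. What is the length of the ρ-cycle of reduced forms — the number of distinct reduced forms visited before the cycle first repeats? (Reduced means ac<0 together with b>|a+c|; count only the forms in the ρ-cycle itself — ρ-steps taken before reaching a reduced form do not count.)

D = 469, ⌊√D⌋ = 21
descent: ρ → (15,-7,-7)
descent: ρ → (-7,21,1)  [lands on river]
river: ρ → (1,21,-7)
ρ-cycle length = 2 (tail of 2 descent steps not counted)

2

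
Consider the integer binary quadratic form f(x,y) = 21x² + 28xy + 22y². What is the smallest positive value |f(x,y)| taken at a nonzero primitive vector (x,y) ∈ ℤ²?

translate: b→-14 (≡28 mod 42), so (21,28,22)→(21,-14,15)
flip: (21,-14,15)→(15,14,21)
reduced (well bottom): (15,14,21) with a≤c, −a<b≤a
well minimum = a = 15

15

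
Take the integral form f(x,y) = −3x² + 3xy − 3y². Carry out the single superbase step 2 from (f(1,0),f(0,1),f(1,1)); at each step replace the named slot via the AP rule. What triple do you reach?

start (-3,-3,-3) = (f(1,0),f(0,1),f(1,1))
replace slot 2: 2·((-3)+(-3)) − (-3) = -9 → (-3,-9,-3)

-3,-9,-3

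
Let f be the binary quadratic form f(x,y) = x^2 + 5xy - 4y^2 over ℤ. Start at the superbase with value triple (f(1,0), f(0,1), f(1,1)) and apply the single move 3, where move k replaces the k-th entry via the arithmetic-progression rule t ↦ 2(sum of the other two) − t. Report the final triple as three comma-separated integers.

start (1,-4,2) = (f(1,0),f(0,1),f(1,1))
replace slot 3: 2·(1+(-4)) − 2 = -8 → (1,-4,-8)

1,-4,-8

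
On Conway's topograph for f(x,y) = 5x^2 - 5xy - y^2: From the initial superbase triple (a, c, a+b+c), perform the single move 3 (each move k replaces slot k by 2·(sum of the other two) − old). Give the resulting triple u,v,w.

start (5,-1,-1) = (f(1,0),f(0,1),f(1,1))
replace slot 3: 2·(5+(-1)) − (-1) = 9 → (5,-1,9)

5,-1,9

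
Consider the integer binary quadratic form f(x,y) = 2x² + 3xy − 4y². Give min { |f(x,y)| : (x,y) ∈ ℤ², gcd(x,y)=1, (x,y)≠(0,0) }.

river: ρ → (-4,5,1)
river: ρ → (1,5,-4)
river: ρ → (-4,3,2)
river: ρ → (2,5,-2)
river: ρ → (-2,3,4)
river: ρ → (4,5,-1)
river: ρ → (-1,5,4)
river: ρ → (4,3,-2)
river: ρ → (-2,5,2)
river: ρ → (2,3,-4)
closes: descent 0, river 10
min |a| on river = 1

1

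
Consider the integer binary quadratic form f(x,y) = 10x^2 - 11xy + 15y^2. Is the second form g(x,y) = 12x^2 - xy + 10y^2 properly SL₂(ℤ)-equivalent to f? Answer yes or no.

D₁ = -479, D₂ = -479
f: translate: b→9 (≡-11 mod 20), so (10,-11,15)→(10,9,14)
f: reduced (well bottom): (10,9,14) with a≤c, −a<b≤a
g: flip: (12,-1,10)→(10,1,12)
g: reduced (well bottom): (10,1,12) with a≤c, −a<b≤a
reduced forms (10, 9, 14) vs (10, 1, 12) ⇒ inequivalent

no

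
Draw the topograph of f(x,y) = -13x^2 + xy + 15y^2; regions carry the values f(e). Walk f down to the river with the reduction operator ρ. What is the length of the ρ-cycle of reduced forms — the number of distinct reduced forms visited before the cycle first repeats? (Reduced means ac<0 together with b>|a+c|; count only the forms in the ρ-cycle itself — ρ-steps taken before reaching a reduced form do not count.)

D = 781, ⌊√D⌋ = 27
descent: ρ → (15,-1,-13)
descent: ρ → (-13,27,1)  [lands on river]
river: ρ → (1,27,-13)
river: ρ → (-13,25,3)
river: ρ → (3,23,-21)
river: ρ → (-21,19,5)
river: ρ → (5,21,-17)
river: ρ → (-17,13,9)
river: ρ → (9,23,-7)
river: ρ → (-7,19,15)
river: ρ → (15,11,-11)
river: ρ → (-11,11,15)
river: ρ → (15,19,-7)
river: ρ → (-7,23,9)
river: ρ → (9,13,-17)
river: ρ → (-17,21,5)
river: ρ → (5,19,-21)
river: ρ → (-21,23,3)
river: ρ → (3,25,-13)
ρ-cycle length = 18 (tail of 2 descent steps not counted)

18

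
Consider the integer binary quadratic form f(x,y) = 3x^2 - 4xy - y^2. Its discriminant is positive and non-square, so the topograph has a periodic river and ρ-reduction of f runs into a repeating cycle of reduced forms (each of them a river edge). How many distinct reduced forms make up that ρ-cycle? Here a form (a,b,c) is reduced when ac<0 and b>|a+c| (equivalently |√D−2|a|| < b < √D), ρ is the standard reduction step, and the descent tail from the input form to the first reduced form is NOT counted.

D = 28, ⌊√D⌋ = 5
descent: ρ → (-1,4,3)  [lands on river]
river: ρ → (3,2,-2)
river: ρ → (-2,2,3)
river: ρ → (3,4,-1)
ρ-cycle length = 4 (tail of 1 descent step not counted)

4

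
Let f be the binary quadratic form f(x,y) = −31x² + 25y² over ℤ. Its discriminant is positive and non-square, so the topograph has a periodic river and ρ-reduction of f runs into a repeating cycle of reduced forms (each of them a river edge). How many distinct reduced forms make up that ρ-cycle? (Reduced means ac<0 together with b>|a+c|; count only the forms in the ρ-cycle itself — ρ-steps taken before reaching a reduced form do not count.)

D = 3100, ⌊√D⌋ = 55
descent: ρ → (25,50,-6)  [lands on river]
river: ρ → (-6,46,41)
river: ρ → (41,36,-11)
river: ρ → (-11,52,9)
river: ρ → (9,38,-46)
river: ρ → (-46,54,1)
river: ρ → (1,54,-46)
river: ρ → (-46,38,9)
river: ρ → (9,52,-11)
river: ρ → (-11,36,41)
river: ρ → (41,46,-6)
river: ρ → (-6,50,25)
ρ-cycle length = 12 (tail of 1 descent step not counted)

12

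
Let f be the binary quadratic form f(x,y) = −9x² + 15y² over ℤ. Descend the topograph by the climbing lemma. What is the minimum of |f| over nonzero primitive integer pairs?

descent: ρ → (15,0,-9)
descent: ρ → (-9,18,6)  [lands on river]
river: ρ → (6,18,-9)
closes: descent 2, river 2
min |a| on river = 6

6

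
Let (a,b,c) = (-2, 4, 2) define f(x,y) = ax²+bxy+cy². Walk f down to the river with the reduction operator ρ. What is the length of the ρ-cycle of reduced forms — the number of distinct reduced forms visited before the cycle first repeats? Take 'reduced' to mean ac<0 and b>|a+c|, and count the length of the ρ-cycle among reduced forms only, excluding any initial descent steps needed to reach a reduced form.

D = 32, ⌊√D⌋ = 5
river: ρ → (2,4,-2)
river: ρ → (-2,4,2)
ρ-cycle length = 2 (tail of 0 descent steps not counted)

2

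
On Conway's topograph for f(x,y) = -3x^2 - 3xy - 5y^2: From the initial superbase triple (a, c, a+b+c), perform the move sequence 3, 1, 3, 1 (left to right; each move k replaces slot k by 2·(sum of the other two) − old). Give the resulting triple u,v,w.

start (-3,-5,-11) = (f(1,0),f(0,1),f(1,1))
replace slot 3: 2·((-3)+(-5)) − (-11) = -5 → (-3,-5,-5)
replace slot 1: 2·((-5)+(-5)) − (-3) = -17 → (-17,-5,-5)
replace slot 3: 2·((-17)+(-5)) − (-5) = -39 → (-17,-5,-39)
replace slot 1: 2·((-5)+(-39)) − (-17) = -71 → (-71,-5,-39)

-71,-5,-39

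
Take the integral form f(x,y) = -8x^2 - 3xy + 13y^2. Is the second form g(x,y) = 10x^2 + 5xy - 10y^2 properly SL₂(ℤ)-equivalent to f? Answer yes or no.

D₁ = 425, D₂ = 425
river cycle of f (length 10): (-8, 13, 8), (8, 19, -2), (-2, 17, 17), (17, 17, -2), (-2, 19, 8), (8, 13, -8), (-8, 19, 2), (2, 17, -17), (-17, 17, 2), (2, 19, -8)
river cycle of g (length 6): (-10, 15, 5), (5, 15, -10), (-10, 5, 10), (10, 15, -5), (-5, 15, 10), (10, 5, -10)
cycles differ ⇒ inequivalent

no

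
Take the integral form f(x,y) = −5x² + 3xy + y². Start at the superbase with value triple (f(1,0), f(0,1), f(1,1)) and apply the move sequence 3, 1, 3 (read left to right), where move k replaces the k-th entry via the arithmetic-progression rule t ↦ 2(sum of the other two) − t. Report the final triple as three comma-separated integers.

start (-5,1,-1) = (f(1,0),f(0,1),f(1,1))
replace slot 3: 2·((-5)+1) − (-1) = -7 → (-5,1,-7)
replace slot 1: 2·(1+(-7)) − (-5) = -7 → (-7,1,-7)
replace slot 3: 2·((-7)+1) − (-7) = -5 → (-7,1,-5)

-7,1,-5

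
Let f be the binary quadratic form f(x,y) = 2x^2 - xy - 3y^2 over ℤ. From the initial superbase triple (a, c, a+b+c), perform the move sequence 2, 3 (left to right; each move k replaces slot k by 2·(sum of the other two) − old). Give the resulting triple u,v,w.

start (2,-3,-2) = (f(1,0),f(0,1),f(1,1))
replace slot 2: 2·(2+(-2)) − (-3) = 3 → (2,3,-2)
replace slot 3: 2·(2+3) − (-2) = 12 → (2,3,12)

2,3,12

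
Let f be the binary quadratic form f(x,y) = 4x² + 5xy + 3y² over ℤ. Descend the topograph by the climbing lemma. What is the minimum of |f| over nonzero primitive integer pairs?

translate: b→-3 (≡5 mod 8), so (4,5,3)→(4,-3,2)
flip: (4,-3,2)→(2,3,4)
translate: b→-1 (≡3 mod 4), so (2,3,4)→(2,-1,3)
reduced (well bottom): (2,-1,3) with a≤c, −a<b≤a
well minimum = a = 2

2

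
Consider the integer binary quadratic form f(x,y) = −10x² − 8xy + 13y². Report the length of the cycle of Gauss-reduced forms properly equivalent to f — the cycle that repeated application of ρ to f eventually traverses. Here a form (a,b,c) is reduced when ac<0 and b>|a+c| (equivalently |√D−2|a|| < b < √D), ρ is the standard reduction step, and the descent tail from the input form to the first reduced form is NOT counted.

D = 584, ⌊√D⌋ = 24
descent: ρ → (13,8,-10)  [lands on river]
river: ρ → (-10,12,11)
river: ρ → (11,10,-11)
river: ρ → (-11,12,10)
river: ρ → (10,8,-13)
river: ρ → (-13,18,5)
river: ρ → (5,22,-5)
river: ρ → (-5,18,13)
ρ-cycle length = 8 (tail of 1 descent step not counted)

8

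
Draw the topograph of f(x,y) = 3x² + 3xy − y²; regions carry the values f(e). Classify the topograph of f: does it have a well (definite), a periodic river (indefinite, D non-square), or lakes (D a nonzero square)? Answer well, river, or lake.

D = b²−4ac = 3² − 4·3·(-1) = 21
D > 0 non-square ⇒ indefinite ⇒ periodic river

river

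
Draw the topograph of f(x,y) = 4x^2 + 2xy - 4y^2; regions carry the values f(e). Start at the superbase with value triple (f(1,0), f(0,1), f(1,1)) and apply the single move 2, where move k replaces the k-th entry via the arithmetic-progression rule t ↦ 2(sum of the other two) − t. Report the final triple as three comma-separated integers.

start (4,-4,2) = (f(1,0),f(0,1),f(1,1))
replace slot 2: 2·(4+2) − (-4) = 16 → (4,16,2)

4,16,2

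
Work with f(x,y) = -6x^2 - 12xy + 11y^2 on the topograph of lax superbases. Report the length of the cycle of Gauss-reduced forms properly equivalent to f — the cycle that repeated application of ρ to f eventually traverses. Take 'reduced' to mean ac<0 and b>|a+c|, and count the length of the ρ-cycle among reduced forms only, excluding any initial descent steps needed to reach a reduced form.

D = 408, ⌊√D⌋ = 20
descent: ρ → (11,12,-6)  [lands on river]
river: ρ → (-6,12,11)
river: ρ → (11,10,-7)
river: ρ → (-7,18,3)
river: ρ → (3,18,-7)
river: ρ → (-7,10,11)
ρ-cycle length = 6 (tail of 1 descent step not counted)

6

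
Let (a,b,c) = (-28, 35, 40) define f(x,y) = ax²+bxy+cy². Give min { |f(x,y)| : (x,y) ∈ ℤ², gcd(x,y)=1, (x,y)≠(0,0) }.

river: ρ → (40,45,-23)
river: ρ → (-23,47,38)
river: ρ → (38,29,-32)
river: ρ → (-32,35,35)
river: ρ → (35,35,-32)
river: ρ → (-32,29,38)
river: ρ → (38,47,-23)
river: ρ → (-23,45,40)
river: ρ → (40,35,-28)
river: ρ → (-28,21,47)
river: ρ → (47,73,-2)
river: ρ → (-2,75,10)
river: ρ → (10,65,-37)
river: ρ → (-37,9,38)
river: ρ → (38,67,-8)
river: ρ → (-8,61,62)
river: ρ → (62,63,-7)
river: ρ → (-7,63,62)
river: ρ → (62,61,-8)
river: ρ → (-8,67,38)
river: ρ → (38,9,-37)
river: ρ → (-37,65,10)
river: ρ → (10,75,-2)
river: ρ → (-2,73,47)
river: ρ → (47,21,-28)
river: ρ → (-28,35,40)
closes: descent 0, river 26
min |a| on river = 2

2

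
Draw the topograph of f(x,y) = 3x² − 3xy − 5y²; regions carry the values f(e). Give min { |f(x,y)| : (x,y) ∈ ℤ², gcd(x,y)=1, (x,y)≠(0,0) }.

descent: ρ → (-5,3,3)  [lands on river]
river: ρ → (3,3,-5)
river: ρ → (-5,7,1)
river: ρ → (1,7,-5)
closes: descent 1, river 4
min |a| on river = 1

1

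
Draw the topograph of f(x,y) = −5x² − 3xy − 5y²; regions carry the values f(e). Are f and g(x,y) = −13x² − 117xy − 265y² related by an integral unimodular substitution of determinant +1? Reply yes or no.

D₁ = -91, D₂ = -91
f is negative-definite; reduce −f:
−f: reduced (well bottom): (5,3,5) with a≤c, −a<b≤a
flip sign back: reduced form of f is (-5,-3,-5)
g is negative-definite; reduce −g:
−g: translate: b→13 (≡117 mod 26), so (13,117,265)→(13,13,5)
−g: flip: (13,13,5)→(5,-13,13)
−g: translate: b→-3 (≡-13 mod 10), so (5,-13,13)→(5,-3,5)
−g: flip: (5,-3,5)→(5,3,5)
−g: reduced (well bottom): (5,3,5) with a≤c, −a<b≤a
flip sign back: reduced form of g is (-5,-3,-5)
reduced forms (-5, -3, -5) vs (-5, -3, -5) ⇒ equivalent

yes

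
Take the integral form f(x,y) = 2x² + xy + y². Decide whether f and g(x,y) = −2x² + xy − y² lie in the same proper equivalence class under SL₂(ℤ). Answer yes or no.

D₁ = -7, D₂ = -7
f: flip: (2,1,1)→(1,-1,2)
f: translate: b→1 (≡-1 mod 2), so (1,-1,2)→(1,1,2)
f: reduced (well bottom): (1,1,2) with a≤c, −a<b≤a
g is negative-definite; reduce −g:
−g: flip: (2,-1,1)→(1,1,2)
−g: reduced (well bottom): (1,1,2) with a≤c, −a<b≤a
flip sign back: reduced form of g is (-1,-1,-2)
reduced forms (1, 1, 2) vs (-1, -1, -2) ⇒ inequivalent

no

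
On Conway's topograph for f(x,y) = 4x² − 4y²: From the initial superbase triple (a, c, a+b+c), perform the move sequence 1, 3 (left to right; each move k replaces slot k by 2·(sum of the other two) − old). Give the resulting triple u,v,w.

start (4,-4,0) = (f(1,0),f(0,1),f(1,1))
replace slot 1: 2·((-4)+0) − 4 = -12 → (-12,-4,0)
replace slot 3: 2·((-12)+(-4)) − 0 = -32 → (-12,-4,-32)

-12,-4,-32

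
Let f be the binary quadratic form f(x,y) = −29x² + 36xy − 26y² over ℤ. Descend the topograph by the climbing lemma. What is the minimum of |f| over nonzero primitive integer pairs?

translate: b→22 (≡-36 mod 58), so (29,-36,26)→(29,22,19)
flip: (29,22,19)→(19,-22,29)
translate: b→16 (≡-22 mod 38), so (19,-22,29)→(19,16,26)
reduced (well bottom): (19,16,26) with a≤c, −a<b≤a
well minimum |f| = |-19| = 19 (negative-definite)

19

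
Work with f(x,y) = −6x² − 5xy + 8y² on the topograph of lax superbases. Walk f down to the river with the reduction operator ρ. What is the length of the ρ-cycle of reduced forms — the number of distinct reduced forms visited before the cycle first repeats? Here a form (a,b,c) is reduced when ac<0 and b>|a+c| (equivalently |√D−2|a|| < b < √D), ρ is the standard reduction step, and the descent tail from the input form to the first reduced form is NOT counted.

D = 217, ⌊√D⌋ = 14
descent: ρ → (8,5,-6)  [lands on river]
river: ρ → (-6,7,7)
river: ρ → (7,7,-6)
river: ρ → (-6,5,8)
river: ρ → (8,11,-3)
river: ρ → (-3,13,4)
river: ρ → (4,11,-6)
river: ρ → (-6,13,2)
river: ρ → (2,11,-12)
river: ρ → (-12,13,1)
river: ρ → (1,13,-12)
river: ρ → (-12,11,2)
river: ρ → (2,13,-6)
river: ρ → (-6,11,4)
river: ρ → (4,13,-3)
river: ρ → (-3,11,8)
ρ-cycle length = 16 (tail of 1 descent step not counted)

16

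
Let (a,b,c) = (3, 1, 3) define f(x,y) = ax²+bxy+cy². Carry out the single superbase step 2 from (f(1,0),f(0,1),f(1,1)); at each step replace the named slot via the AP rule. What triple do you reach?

start (3,3,7) = (f(1,0),f(0,1),f(1,1))
replace slot 2: 2·(3+7) − 3 = 17 → (3,17,7)

3,17,7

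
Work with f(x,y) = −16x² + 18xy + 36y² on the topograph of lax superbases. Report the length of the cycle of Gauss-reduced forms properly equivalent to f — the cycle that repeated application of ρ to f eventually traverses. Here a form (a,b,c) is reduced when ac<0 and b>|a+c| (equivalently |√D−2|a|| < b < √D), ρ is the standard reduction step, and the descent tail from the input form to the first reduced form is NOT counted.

D = 2628, ⌊√D⌋ = 51
descent: ρ → (36,-18,-16)
descent: ρ → (-16,50,2)  [lands on river]
river: ρ → (2,50,-16)
river: ρ → (-16,46,8)
river: ρ → (8,50,-4)
river: ρ → (-4,46,32)
river: ρ → (32,18,-18)
river: ρ → (-18,18,32)
river: ρ → (32,46,-4)
river: ρ → (-4,50,8)
river: ρ → (8,46,-16)
ρ-cycle length = 10 (tail of 2 descent steps not counted)

10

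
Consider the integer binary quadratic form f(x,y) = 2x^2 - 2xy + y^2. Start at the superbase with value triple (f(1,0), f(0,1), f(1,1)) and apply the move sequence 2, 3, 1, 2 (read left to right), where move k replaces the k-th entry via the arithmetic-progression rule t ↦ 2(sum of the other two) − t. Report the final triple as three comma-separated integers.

start (2,1,1) = (f(1,0),f(0,1),f(1,1))
replace slot 2: 2·(2+1) − 1 = 5 → (2,5,1)
replace slot 3: 2·(2+5) − 1 = 13 → (2,5,13)
replace slot 1: 2·(5+13) − 2 = 34 → (34,5,13)
replace slot 2: 2·(34+13) − 5 = 89 → (34,89,13)

34,89,13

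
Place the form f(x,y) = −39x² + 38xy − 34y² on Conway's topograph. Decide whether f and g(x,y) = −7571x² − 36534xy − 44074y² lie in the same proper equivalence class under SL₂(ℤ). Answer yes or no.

D₁ = -3860, D₂ = -3860
f is negative-definite; reduce −f:
−f: flip: (39,-38,34)→(34,38,39)
−f: translate: b→-30 (≡38 mod 68), so (34,38,39)→(34,-30,35)
−f: reduced (well bottom): (34,-30,35) with a≤c, −a<b≤a
flip sign back: reduced form of f is (-34,30,-35)
g is negative-definite; reduce −g:
−g: translate: b→6250 (≡36534 mod 15142), so (7571,36534,44074)→(7571,6250,1290)
−g: flip: (7571,6250,1290)→(1290,-6250,7571)
−g: translate: b→-1090 (≡-6250 mod 2580), so (1290,-6250,7571)→(1290,-1090,231)
−g: flip: (1290,-1090,231)→(231,1090,1290)
−g: translate: b→166 (≡1090 mod 462), so (231,1090,1290)→(231,166,34)
−g: flip: (231,166,34)→(34,-166,231)
−g: translate: b→-30 (≡-166 mod 68), so (34,-166,231)→(34,-30,35)
−g: reduced (well bottom): (34,-30,35) with a≤c, −a<b≤a
flip sign back: reduced form of g is (-34,30,-35)
reduced forms (-34, 30, -35) vs (-34, 30, -35) ⇒ equivalent

yes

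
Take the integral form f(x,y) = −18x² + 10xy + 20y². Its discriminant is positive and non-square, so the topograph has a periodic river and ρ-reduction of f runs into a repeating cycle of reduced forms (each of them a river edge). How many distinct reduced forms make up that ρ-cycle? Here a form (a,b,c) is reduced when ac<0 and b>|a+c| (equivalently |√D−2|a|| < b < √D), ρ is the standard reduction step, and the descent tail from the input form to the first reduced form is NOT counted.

D = 1540, ⌊√D⌋ = 39
river: ρ → (20,30,-8)
river: ρ → (-8,34,12)
river: ρ → (12,38,-2)
river: ρ → (-2,38,12)
river: ρ → (12,34,-8)
river: ρ → (-8,30,20)
river: ρ → (20,10,-18)
river: ρ → (-18,26,12)
river: ρ → (12,22,-22)
river: ρ → (-22,22,12)
river: ρ → (12,26,-18)
river: ρ → (-18,10,20)
ρ-cycle length = 12 (tail of 0 descent steps not counted)

12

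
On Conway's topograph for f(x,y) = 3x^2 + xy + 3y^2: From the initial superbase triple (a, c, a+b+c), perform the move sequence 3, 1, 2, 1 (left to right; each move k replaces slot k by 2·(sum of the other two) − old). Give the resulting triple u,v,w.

start (3,3,7) = (f(1,0),f(0,1),f(1,1))
replace slot 3: 2·(3+3) − 7 = 5 → (3,3,5)
replace slot 1: 2·(3+5) − 3 = 13 → (13,3,5)
replace slot 2: 2·(13+5) − 3 = 33 → (13,33,5)
replace slot 1: 2·(33+5) − 13 = 63 → (63,33,5)

63,33,5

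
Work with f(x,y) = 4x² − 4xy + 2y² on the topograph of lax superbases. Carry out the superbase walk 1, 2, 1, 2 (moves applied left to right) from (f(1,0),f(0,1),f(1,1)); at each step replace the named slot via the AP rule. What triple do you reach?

start (4,2,2) = (f(1,0),f(0,1),f(1,1))
replace slot 1: 2·(2+2) − 4 = 4 → (4,2,2)
replace slot 2: 2·(4+2) − 2 = 10 → (4,10,2)
replace slot 1: 2·(10+2) − 4 = 20 → (20,10,2)
replace slot 2: 2·(20+2) − 10 = 34 → (20,34,2)

20,34,2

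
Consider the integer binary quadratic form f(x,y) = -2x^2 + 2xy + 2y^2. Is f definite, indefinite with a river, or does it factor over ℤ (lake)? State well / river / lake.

D = b²−4ac = 2² − 4·(-2)·2 = 20
D > 0 non-square ⇒ indefinite ⇒ periodic river

river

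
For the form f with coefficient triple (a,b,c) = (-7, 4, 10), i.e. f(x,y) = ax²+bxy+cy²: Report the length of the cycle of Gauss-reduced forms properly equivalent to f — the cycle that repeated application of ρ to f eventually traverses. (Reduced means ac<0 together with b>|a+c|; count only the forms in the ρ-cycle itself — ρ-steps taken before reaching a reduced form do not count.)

D = 296, ⌊√D⌋ = 17
river: ρ → (10,16,-1)
river: ρ → (-1,16,10)
river: ρ → (10,4,-7)
river: ρ → (-7,10,7)
river: ρ → (7,4,-10)
river: ρ → (-10,16,1)
river: ρ → (1,16,-10)
river: ρ → (-10,4,7)
river: ρ → (7,10,-7)
river: ρ → (-7,4,10)
ρ-cycle length = 10 (tail of 0 descent steps not counted)

10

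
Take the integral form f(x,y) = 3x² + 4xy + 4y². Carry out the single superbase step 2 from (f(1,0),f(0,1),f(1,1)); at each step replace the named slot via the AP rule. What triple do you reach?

start (3,4,11) = (f(1,0),f(0,1),f(1,1))
replace slot 2: 2·(3+11) − 4 = 24 → (3,24,11)

3,24,11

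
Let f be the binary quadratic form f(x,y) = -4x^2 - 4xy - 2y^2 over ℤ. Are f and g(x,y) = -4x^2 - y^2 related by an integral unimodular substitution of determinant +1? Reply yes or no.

D₁ = -16, D₂ = -16
f is negative-definite; reduce −f:
−f: flip: (4,4,2)→(2,-4,4)
−f: translate: b→0 (≡-4 mod 4), so (2,-4,4)→(2,0,2)
−f: reduced (well bottom): (2,0,2) with a≤c, −a<b≤a
flip sign back: reduced form of f is (-2,0,-2)
g is negative-definite; reduce −g:
−g: flip: (4,0,1)→(1,0,4)
−g: reduced (well bottom): (1,0,4) with a≤c, −a<b≤a
flip sign back: reduced form of g is (-1,0,-4)
reduced forms (-2, 0, -2) vs (-1, 0, -4) ⇒ inequivalent

no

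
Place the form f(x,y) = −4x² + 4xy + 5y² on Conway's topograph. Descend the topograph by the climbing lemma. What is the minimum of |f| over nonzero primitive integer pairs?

river: ρ → (5,6,-3)
river: ρ → (-3,6,5)
river: ρ → (5,4,-4)
river: ρ → (-4,4,5)
closes: descent 0, river 4
min |a| on river = 3

3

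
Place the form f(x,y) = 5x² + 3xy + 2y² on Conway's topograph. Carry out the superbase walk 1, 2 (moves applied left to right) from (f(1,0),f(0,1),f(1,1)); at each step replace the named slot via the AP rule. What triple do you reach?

start (5,2,10) = (f(1,0),f(0,1),f(1,1))
replace slot 1: 2·(2+10) − 5 = 19 → (19,2,10)
replace slot 2: 2·(19+10) − 2 = 56 → (19,56,10)

19,56,10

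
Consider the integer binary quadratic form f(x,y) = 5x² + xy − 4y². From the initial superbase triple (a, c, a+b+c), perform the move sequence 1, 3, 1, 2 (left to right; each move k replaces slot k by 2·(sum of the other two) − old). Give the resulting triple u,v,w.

start (5,-4,2) = (f(1,0),f(0,1),f(1,1))
replace slot 1: 2·((-4)+2) − 5 = -9 → (-9,-4,2)
replace slot 3: 2·((-9)+(-4)) − 2 = -28 → (-9,-4,-28)
replace slot 1: 2·((-4)+(-28)) − (-9) = -55 → (-55,-4,-28)
replace slot 2: 2·((-55)+(-28)) − (-4) = -162 → (-55,-162,-28)

-55,-162,-28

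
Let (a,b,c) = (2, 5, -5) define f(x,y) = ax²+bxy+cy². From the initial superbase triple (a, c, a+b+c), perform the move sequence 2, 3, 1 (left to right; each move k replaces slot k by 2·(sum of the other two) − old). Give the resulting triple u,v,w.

start (2,-5,2) = (f(1,0),f(0,1),f(1,1))
replace slot 2: 2·(2+2) − (-5) = 13 → (2,13,2)
replace slot 3: 2·(2+13) − 2 = 28 → (2,13,28)
replace slot 1: 2·(13+28) − 2 = 80 → (80,13,28)

80,13,28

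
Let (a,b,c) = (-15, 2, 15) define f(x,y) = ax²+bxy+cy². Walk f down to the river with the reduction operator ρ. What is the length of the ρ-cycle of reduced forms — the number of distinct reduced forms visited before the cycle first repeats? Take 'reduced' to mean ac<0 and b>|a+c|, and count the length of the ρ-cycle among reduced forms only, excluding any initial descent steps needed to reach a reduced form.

D = 904, ⌊√D⌋ = 30
river: ρ → (15,28,-2)
river: ρ → (-2,28,15)
river: ρ → (15,2,-15)
river: ρ → (-15,28,2)
river: ρ → (2,28,-15)
river: ρ → (-15,2,15)
ρ-cycle length = 6 (tail of 0 descent steps not counted)

6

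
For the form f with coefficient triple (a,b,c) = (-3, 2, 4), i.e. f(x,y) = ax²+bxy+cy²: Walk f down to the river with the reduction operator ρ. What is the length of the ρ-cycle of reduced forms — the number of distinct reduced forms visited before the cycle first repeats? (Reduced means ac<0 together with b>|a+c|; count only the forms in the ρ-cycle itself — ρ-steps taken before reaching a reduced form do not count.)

D = 52, ⌊√D⌋ = 7
river: ρ → (4,6,-1)
river: ρ → (-1,6,4)
river: ρ → (4,2,-3)
river: ρ → (-3,4,3)
river: ρ → (3,2,-4)
river: ρ → (-4,6,1)
river: ρ → (1,6,-4)
river: ρ → (-4,2,3)
river: ρ → (3,4,-3)
river: ρ → (-3,2,4)
ρ-cycle length = 10 (tail of 0 descent steps not counted)

10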